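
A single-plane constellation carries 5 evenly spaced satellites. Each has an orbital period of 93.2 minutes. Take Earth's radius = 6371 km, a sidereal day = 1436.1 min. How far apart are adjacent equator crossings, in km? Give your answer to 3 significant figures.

T = 93.2 min = 5592.0 s.
Single-satellite node shift = (5592.0/86166) × 360° = 23.36°.
With 5 satellites evenly phased, successive equator crossings are 23.36/5 = 4.673° apart.
That is 4.673 × 111.2 = 520 km at the equator.

520 km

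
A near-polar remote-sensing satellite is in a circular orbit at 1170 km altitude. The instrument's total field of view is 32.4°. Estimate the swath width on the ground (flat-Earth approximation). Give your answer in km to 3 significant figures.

680 km

Half-angle = 32.4°/2 = 16.2°.
Swath width ≈ 2h·tan(θ/2) = 2 × 1170 × tan(16.2°) = 679.8 km.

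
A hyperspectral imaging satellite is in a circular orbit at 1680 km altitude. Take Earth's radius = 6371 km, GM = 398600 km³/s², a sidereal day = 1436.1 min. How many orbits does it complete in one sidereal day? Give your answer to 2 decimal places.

Semi-major axis a = 6371 + 1680 = 8051 km. Period T = 2π√(a³/μ) = 2π√(8051³/398600) = 7189.3 s = 119.82 min.
Orbits per sidereal day = 86166 / 7189.3 = 11.985.

11.99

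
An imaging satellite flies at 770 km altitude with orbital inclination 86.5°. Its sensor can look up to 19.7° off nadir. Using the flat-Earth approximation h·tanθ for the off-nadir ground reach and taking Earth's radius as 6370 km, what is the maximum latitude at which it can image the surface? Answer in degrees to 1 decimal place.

89.0°

For a prograde orbit the ground track reaches latitude ±i = ±86.5°.
Sensor half-swath on the ground ≈ 770·tan(19.7°) = 276 km = 2.48° of latitude.
Maximum observable latitude ≈ 86.5 + 2.48 = 89.0°.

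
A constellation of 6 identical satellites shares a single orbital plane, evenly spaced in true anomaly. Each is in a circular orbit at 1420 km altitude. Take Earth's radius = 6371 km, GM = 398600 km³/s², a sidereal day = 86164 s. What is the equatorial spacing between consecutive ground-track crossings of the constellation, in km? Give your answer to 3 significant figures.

530 km

Semi-major axis a = 6371 + 1420 = 7791 km. Period T = 2π√(a³/μ) = 2π√(7791³/398600) = 6843.9 s = 114.06 min.
Single-satellite node shift = (6843.9/86164) × 360° = 28.59°.
With 6 satellites evenly phased, successive equator crossings are 28.59/6 = 4.766° apart.
That is 4.766 × 111.2 = 530 km at the equator.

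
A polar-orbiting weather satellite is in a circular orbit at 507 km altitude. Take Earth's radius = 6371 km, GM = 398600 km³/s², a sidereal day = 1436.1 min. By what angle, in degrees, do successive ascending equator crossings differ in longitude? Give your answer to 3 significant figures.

23.7°

Semi-major axis a = 6371 + 507 = 6878 km. Period T = 2π√(a³/μ) = 2π√(6878³/398600) = 5676.8 s = 94.61 min.
During one orbit Earth rotates (5676.8 / 86166) × 360° = 23.72°.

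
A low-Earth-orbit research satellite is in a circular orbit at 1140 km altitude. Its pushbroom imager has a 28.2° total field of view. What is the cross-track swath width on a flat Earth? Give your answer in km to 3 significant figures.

Half-angle = 28.2°/2 = 14.1°.
Swath width ≈ 2h·tan(θ/2) = 2 × 1140 × tan(14.1°) = 572.7 km.

573 km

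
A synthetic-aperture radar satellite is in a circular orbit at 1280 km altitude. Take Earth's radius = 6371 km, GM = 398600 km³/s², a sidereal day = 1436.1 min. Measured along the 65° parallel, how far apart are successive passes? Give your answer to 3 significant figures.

Semi-major axis a = 6371 + 1280 = 7651 km. Period T = 2π√(a³/μ) = 2π√(7651³/398600) = 6660.2 s = 111.00 min.
Node shift per orbit = (6660.2/86166) × 360° = 27.83°.
Equatorial spacing = 27.83 × 111.2 km/° = 3094 km.
At 65° latitude, spacing = 3094 × cos(65°) = 1308 km.

1310 km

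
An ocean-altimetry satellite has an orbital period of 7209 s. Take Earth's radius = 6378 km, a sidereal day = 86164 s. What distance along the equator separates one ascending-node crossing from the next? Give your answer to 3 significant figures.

3350 km

During one orbit Earth rotates (7209.0 / 86164) × 360° = 30.12°.
At the equator that is 30.12° × (2π·6378/360) km/° = 30.12 × 111.3 = 3353 km.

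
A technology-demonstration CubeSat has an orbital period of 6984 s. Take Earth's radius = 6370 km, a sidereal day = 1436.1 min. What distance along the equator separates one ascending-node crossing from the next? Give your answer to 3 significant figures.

During one orbit Earth rotates (6984.0 / 86166) × 360° = 29.18°.
At the equator that is 29.18° × (2π·6370/360) km/° = 29.18 × 111.2 = 3244 km.

3240 km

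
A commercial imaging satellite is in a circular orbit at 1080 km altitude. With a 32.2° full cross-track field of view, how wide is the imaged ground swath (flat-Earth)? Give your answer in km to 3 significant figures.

623 km

Half-angle = 32.2°/2 = 16.1°.
Swath width ≈ 2h·tan(θ/2) = 2 × 1080 × tan(16.1°) = 623.5 km.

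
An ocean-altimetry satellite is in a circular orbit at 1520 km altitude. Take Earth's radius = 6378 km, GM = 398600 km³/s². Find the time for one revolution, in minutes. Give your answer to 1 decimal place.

116.4 min

Semi-major axis a = 6378 + 1520 = 7898 km. Period T = 2π√(a³/μ) = 2π√(7898³/398600) = 6985.3 s = 116.42 min.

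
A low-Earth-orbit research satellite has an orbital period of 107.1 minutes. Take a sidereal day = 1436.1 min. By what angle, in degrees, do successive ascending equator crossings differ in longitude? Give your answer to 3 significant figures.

26.8°

T = 107.1 min = 6426.0 s.
During one orbit Earth rotates (6426.0 / 86166) × 360° = 26.85°.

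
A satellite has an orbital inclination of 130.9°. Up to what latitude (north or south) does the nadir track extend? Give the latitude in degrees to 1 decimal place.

49.1°

Retrograde orbit: the ground track reaches ±(180° − i) = ±(180 − 130.9) = ±49.1°.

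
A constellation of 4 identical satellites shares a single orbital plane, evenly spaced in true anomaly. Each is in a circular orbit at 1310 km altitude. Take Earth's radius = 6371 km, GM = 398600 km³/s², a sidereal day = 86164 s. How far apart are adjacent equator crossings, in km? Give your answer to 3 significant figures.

778 km

Semi-major axis a = 6371 + 1310 = 7681 km. Period T = 2π√(a³/μ) = 2π√(7681³/398600) = 6699.4 s = 111.66 min.
Single-satellite node shift = (6699.4/86164) × 360° = 27.99°.
With 4 satellites evenly phased, successive equator crossings are 27.99/4 = 6.998° apart.
That is 6.998 × 111.2 = 778 km at the equator.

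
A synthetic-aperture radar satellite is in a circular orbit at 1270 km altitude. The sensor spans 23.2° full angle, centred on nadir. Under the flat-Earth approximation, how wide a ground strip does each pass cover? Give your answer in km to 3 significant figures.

Half-angle = 23.2°/2 = 11.6°.
Swath width ≈ 2h·tan(θ/2) = 2 × 1270 × tan(11.6°) = 521.4 km.

521 km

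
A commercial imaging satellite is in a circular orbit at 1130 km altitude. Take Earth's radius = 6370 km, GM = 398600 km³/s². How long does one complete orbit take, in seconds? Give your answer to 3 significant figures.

Semi-major axis a = 6370 + 1130 = 7500 km. Period T = 2π√(a³/μ) = 2π√(7500³/398600) = 6464.0 s = 107.73 min.

6460 seconds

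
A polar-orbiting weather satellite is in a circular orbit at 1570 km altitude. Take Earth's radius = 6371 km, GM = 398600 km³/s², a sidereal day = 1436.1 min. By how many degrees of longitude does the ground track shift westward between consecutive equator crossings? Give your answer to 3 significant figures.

Semi-major axis a = 6371 + 1570 = 7941 km. Period T = 2π√(a³/μ) = 2π√(7941³/398600) = 7042.5 s = 117.37 min.
During one orbit Earth rotates (7042.5 / 86166) × 360° = 29.42°.

29.4°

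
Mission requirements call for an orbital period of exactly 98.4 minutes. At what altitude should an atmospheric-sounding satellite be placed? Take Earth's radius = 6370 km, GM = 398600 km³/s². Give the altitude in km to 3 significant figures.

T = 98.4 min = 5904.0 s.
From T = 2π√(a³/μ): a = (μ T²/4π²)^(1/3) = (398600 × 5904.0² / 4π²)^(1/3) = 7060 km.
Altitude h = a − R = 7060 − 6370 = 690 km.

690 km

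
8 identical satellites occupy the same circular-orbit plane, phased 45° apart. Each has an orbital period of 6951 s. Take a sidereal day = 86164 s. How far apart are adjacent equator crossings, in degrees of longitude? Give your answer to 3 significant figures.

3.63°

Single-satellite node shift = (6951.0/86164) × 360° = 29.04°.
With 8 satellites evenly phased, successive equator crossings are 29.04/8 = 3.630° apart.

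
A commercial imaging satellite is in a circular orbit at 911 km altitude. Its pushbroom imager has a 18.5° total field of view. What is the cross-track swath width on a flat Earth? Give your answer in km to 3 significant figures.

297 km

Half-angle = 18.5°/2 = 9.25°.
Swath width ≈ 2h·tan(θ/2) = 2 × 911 × tan(9.25°) = 296.7 km.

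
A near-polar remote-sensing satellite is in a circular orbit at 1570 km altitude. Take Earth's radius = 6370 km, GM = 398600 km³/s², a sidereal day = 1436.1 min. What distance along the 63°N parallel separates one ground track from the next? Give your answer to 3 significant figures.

1480 km

Semi-major axis a = 6370 + 1570 = 7940 km. Period T = 2π√(a³/μ) = 2π√(7940³/398600) = 7041.1 s = 117.35 min.
Node shift per orbit = (7041.1/86166) × 360° = 29.42°.
Equatorial spacing = 29.42 × 111.2 km/° = 3271 km.
At 63° latitude, spacing = 3271 × cos(63°) = 1485 km.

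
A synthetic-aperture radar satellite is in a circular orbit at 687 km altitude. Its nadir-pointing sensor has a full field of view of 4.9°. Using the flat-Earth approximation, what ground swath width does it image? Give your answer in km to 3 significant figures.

Half-angle = 4.9°/2 = 2.45°.
Swath width ≈ 2h·tan(θ/2) = 2 × 687 × tan(2.45°) = 58.8 km.

58.8 km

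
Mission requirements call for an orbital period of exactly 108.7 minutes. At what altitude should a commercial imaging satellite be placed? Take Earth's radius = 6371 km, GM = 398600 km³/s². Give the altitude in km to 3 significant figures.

1170 km

T = 108.7 min = 6522.0 s.
From T = 2π√(a³/μ): a = (μ T²/4π²)^(1/3) = (398600 × 6522.0² / 4π²)^(1/3) = 7545 km.
Altitude h = a − R = 7545 − 6371 = 1174 km.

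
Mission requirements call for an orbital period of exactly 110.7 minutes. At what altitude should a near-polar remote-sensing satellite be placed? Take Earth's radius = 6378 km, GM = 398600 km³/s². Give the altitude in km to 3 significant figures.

T = 110.7 min = 6642.0 s.
From T = 2π√(a³/μ): a = (μ T²/4π²)^(1/3) = (398600 × 6642.0² / 4π²)^(1/3) = 7637 km.
Altitude h = a − R = 7637 − 6378 = 1259 km.

1260 km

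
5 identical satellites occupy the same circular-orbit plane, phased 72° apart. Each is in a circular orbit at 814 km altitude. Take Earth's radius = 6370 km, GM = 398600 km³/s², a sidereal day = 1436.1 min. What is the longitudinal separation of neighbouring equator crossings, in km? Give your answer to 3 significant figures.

Semi-major axis a = 6370 + 814 = 7184 km. Period T = 2π√(a³/μ) = 2π√(7184³/398600) = 6059.8 s = 101.00 min.
Single-satellite node shift = (6059.8/86166) × 360° = 25.32°.
With 5 satellites evenly phased, successive equator crossings are 25.32/5 = 5.064° apart.
That is 5.064 × 111.2 = 563 km at the equator.

563 km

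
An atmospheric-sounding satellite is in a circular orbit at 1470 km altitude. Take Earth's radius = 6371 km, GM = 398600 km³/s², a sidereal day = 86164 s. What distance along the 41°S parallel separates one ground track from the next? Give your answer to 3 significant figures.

Semi-major axis a = 6371 + 1470 = 7841 km. Period T = 2π√(a³/μ) = 2π√(7841³/398600) = 6909.8 s = 115.16 min.
Node shift per orbit = (6909.8/86164) × 360° = 28.87°.
Equatorial spacing = 28.87 × 111.2 km/° = 3210 km.
At 41° latitude, spacing = 3210 × cos(41°) = 2423 km.

2420 km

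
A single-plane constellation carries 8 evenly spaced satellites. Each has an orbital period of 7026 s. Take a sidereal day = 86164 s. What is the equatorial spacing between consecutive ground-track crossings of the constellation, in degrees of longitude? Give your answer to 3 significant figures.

Single-satellite node shift = (7026.0/86164) × 360° = 29.36°.
With 8 satellites evenly phased, successive equator crossings are 29.36/8 = 3.669° apart.

3.67°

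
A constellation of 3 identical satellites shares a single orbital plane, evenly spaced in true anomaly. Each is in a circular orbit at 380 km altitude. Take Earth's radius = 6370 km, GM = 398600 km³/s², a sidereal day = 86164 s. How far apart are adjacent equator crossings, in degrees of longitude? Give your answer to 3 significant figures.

7.69°

Semi-major axis a = 6370 + 380 = 6750 km. Period T = 2π√(a³/μ) = 2π√(6750³/398600) = 5519.1 s = 91.98 min.
Single-satellite node shift = (5519.1/86164) × 360° = 23.06°.
With 3 satellites evenly phased, successive equator crossings are 23.06/3 = 7.686° apart.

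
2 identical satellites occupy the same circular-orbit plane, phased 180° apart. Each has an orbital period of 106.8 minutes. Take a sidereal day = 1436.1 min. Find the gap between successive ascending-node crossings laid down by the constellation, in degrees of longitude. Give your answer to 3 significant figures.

13.4°

T = 106.8 min = 6408.0 s.
Single-satellite node shift = (6408.0/86166) × 360° = 26.77°.
With 2 satellites evenly phased, successive equator crossings are 26.77/2 = 13.386° apart.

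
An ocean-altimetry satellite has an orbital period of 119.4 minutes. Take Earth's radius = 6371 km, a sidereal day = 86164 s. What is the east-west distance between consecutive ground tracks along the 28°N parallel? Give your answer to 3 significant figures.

2940 km

T = 119.4 min = 7164.0 s.
Node shift per orbit = (7164.0/86164) × 360° = 29.93°.
Equatorial spacing = 29.93 × 111.2 km/° = 3328 km.
At 28° latitude, spacing = 3328 × cos(28°) = 2939 km.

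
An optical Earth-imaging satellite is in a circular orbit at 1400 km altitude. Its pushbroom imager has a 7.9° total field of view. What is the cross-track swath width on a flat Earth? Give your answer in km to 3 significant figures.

193 km

Half-angle = 7.9°/2 = 3.95°.
Swath width ≈ 2h·tan(θ/2) = 2 × 1400 × tan(3.95°) = 193.3 km.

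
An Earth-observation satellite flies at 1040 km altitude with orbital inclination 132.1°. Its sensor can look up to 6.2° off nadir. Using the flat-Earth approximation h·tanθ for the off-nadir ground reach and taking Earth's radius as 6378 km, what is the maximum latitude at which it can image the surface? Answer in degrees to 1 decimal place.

Retrograde orbit: the ground track reaches ±(180° − i) = ±(180 − 132.1) = ±47.9°.
Sensor half-swath on the ground ≈ 1040·tan(6.2°) = 113 km = 1.01° of latitude.
Maximum observable latitude ≈ 47.9 + 1.01 = 48.9°.

48.9°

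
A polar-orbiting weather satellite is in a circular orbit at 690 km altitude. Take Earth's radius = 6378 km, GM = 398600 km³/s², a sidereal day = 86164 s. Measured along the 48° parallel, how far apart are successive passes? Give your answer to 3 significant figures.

1840 km

Semi-major axis a = 6378 + 690 = 7068 km. Period T = 2π√(a³/μ) = 2π√(7068³/398600) = 5913.7 s = 98.56 min.
Node shift per orbit = (5913.7/86164) × 360° = 24.71°.
Equatorial spacing = 24.71 × 111.3 km/° = 2750 km.
At 48° latitude, spacing = 2750 × cos(48°) = 1840 km.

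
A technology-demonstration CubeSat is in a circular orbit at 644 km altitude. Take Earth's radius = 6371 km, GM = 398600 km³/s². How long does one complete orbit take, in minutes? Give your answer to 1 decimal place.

97.5 min

Semi-major axis a = 6371 + 644 = 7015 km. Period T = 2π√(a³/μ) = 2π√(7015³/398600) = 5847.3 s = 97.45 min.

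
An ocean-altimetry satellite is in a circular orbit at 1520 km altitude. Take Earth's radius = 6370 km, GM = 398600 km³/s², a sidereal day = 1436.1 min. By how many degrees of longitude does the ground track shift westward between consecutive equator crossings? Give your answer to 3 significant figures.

29.1°

Semi-major axis a = 6370 + 1520 = 7890 km. Period T = 2π√(a³/μ) = 2π√(7890³/398600) = 6974.7 s = 116.25 min.
During one orbit Earth rotates (6974.7 / 86166) × 360° = 29.14°.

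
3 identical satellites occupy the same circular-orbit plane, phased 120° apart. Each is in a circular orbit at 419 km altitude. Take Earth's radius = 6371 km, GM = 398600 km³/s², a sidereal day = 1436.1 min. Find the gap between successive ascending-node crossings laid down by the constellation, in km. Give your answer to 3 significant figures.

Semi-major axis a = 6371 + 419 = 6790 km. Period T = 2π√(a³/μ) = 2π√(6790³/398600) = 5568.2 s = 92.80 min.
Single-satellite node shift = (5568.2/86166) × 360° = 23.26°.
With 3 satellites evenly phased, successive equator crossings are 23.26/3 = 7.755° apart.
That is 7.755 × 111.2 = 862 km at the equator.

862 km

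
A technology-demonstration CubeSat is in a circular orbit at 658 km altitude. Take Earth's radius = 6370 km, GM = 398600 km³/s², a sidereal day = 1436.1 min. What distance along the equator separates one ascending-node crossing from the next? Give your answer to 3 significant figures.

Semi-major axis a = 6370 + 658 = 7028 km. Period T = 2π√(a³/μ) = 2π√(7028³/398600) = 5863.5 s = 97.73 min.
During one orbit Earth rotates (5863.5 / 86166) × 360° = 24.50°.
At the equator that is 24.50° × (2π·6370/360) km/° = 24.50 × 111.2 = 2724 km.

2720 km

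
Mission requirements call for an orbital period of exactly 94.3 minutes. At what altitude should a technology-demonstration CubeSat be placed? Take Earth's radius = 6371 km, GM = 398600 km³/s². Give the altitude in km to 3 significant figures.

492 km

T = 94.3 min = 5658.0 s.
From T = 2π√(a³/μ): a = (μ T²/4π²)^(1/3) = (398600 × 5658.0² / 4π²)^(1/3) = 6863 km.
Altitude h = a − R = 6863 − 6371 = 492 km.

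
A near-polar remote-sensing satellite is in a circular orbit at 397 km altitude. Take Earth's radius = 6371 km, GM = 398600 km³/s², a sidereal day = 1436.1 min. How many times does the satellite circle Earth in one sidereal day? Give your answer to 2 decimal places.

15.55

Semi-major axis a = 6371 + 397 = 6768 km. Period T = 2π√(a³/μ) = 2π√(6768³/398600) = 5541.2 s = 92.35 min.
Orbits per sidereal day = 86166 / 5541.2 = 15.550.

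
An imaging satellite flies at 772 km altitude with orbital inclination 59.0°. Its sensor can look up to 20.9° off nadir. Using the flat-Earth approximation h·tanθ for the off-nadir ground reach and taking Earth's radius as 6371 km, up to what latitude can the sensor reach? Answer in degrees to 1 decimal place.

For a prograde orbit the ground track reaches latitude ±i = ±59.0°.
Sensor half-swath on the ground ≈ 772·tan(20.9°) = 295 km = 2.65° of latitude.
Maximum observable latitude ≈ 59.0 + 2.65 = 61.7°.

61.7°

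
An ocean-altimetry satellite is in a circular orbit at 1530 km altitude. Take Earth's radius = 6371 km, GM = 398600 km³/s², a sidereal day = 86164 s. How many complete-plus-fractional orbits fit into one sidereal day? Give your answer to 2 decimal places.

Semi-major axis a = 6371 + 1530 = 7901 km. Period T = 2π√(a³/μ) = 2π√(7901³/398600) = 6989.3 s = 116.49 min.
Orbits per sidereal day = 86164 / 6989.3 = 12.328.

12.33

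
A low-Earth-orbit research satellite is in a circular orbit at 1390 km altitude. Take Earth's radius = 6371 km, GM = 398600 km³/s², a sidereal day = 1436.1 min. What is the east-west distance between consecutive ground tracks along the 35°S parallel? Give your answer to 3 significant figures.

Semi-major axis a = 6371 + 1390 = 7761 km. Period T = 2π√(a³/μ) = 2π√(7761³/398600) = 6804.4 s = 113.41 min.
Node shift per orbit = (6804.4/86166) × 360° = 28.43°.
Equatorial spacing = 28.43 × 111.2 km/° = 3161 km.
At 35° latitude, spacing = 3161 × cos(35°) = 2589 km.

2590 km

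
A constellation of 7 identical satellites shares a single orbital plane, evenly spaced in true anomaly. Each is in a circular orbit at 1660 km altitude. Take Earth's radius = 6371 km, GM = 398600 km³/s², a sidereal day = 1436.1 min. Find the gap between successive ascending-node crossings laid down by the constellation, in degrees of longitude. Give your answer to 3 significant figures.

4.27°

Semi-major axis a = 6371 + 1660 = 8031 km. Period T = 2π√(a³/μ) = 2π√(8031³/398600) = 7162.5 s = 119.38 min.
Single-satellite node shift = (7162.5/86166) × 360° = 29.92°.
With 7 satellites evenly phased, successive equator crossings are 29.92/7 = 4.275° apart.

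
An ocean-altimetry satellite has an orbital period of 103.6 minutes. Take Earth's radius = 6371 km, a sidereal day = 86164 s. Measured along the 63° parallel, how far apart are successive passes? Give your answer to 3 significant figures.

1310 km

T = 103.6 min = 6216.0 s.
Node shift per orbit = (6216.0/86164) × 360° = 25.97°.
Equatorial spacing = 25.97 × 111.2 km/° = 2888 km.
At 63° latitude, spacing = 2888 × cos(63°) = 1311 km.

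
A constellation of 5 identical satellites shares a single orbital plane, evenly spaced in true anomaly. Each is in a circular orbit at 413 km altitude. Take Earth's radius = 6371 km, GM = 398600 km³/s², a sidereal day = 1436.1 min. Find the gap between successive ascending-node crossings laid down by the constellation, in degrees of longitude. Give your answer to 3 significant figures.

4.65°

Semi-major axis a = 6371 + 413 = 6784 km. Period T = 2π√(a³/μ) = 2π√(6784³/398600) = 5560.8 s = 92.68 min.
Single-satellite node shift = (5560.8/86166) × 360° = 23.23°.
With 5 satellites evenly phased, successive equator crossings are 23.23/5 = 4.647° apart.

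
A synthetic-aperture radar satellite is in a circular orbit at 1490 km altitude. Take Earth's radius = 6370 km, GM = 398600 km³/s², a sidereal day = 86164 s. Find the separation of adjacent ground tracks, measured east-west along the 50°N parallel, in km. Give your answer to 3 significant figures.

2070 km

Semi-major axis a = 6370 + 1490 = 7860 km. Period T = 2π√(a³/μ) = 2π√(7860³/398600) = 6935.0 s = 115.58 min.
Node shift per orbit = (6935.0/86164) × 360° = 28.97°.
Equatorial spacing = 28.97 × 111.2 km/° = 3221 km.
At 50° latitude, spacing = 3221 × cos(50°) = 2071 km.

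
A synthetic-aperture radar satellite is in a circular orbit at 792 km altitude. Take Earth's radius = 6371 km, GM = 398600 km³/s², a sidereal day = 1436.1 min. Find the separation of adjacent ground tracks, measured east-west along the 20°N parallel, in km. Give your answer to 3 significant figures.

2630 km

Semi-major axis a = 6371 + 792 = 7163 km. Period T = 2π√(a³/μ) = 2π√(7163³/398600) = 6033.3 s = 100.55 min.
Node shift per orbit = (6033.3/86166) × 360° = 25.21°.
Equatorial spacing = 25.21 × 111.2 km/° = 2803 km.
At 20° latitude, spacing = 2803 × cos(20°) = 2634 km.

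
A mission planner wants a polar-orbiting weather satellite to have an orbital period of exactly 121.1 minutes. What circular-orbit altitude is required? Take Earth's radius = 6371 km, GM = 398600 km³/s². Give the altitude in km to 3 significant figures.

1740 km

T = 121.1 min = 7266.0 s.
From T = 2π√(a³/μ): a = (μ T²/4π²)^(1/3) = (398600 × 7266.0² / 4π²)^(1/3) = 8108 km.
Altitude h = a − R = 8108 − 6371 = 1737 km.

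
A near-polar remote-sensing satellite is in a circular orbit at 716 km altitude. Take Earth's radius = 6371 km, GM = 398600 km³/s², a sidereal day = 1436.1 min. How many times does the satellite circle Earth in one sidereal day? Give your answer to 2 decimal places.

14.51

Semi-major axis a = 6371 + 716 = 7087 km. Period T = 2π√(a³/μ) = 2π√(7087³/398600) = 5937.5 s = 98.96 min.
Orbits per sidereal day = 86166 / 5937.5 = 14.512.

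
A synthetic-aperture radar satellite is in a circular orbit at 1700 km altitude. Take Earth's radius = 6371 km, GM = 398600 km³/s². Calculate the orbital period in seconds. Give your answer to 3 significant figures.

Semi-major axis a = 6371 + 1700 = 8071 km. Period T = 2π√(a³/μ) = 2π√(8071³/398600) = 7216.1 s = 120.27 min.

7220 seconds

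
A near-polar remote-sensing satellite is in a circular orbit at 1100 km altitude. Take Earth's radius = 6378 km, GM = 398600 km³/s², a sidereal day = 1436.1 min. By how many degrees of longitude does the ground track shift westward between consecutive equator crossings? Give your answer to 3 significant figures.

26.9°

Semi-major axis a = 6378 + 1100 = 7478 km. Period T = 2π√(a³/μ) = 2π√(7478³/398600) = 6435.6 s = 107.26 min.
During one orbit Earth rotates (6435.6 / 86166) × 360° = 26.89°.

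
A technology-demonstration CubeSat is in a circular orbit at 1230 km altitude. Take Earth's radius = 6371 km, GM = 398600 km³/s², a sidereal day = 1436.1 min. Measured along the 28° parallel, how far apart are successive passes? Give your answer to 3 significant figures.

2710 km

Semi-major axis a = 6371 + 1230 = 7601 km. Period T = 2π√(a³/μ) = 2π√(7601³/398600) = 6595.0 s = 109.92 min.
Node shift per orbit = (6595.0/86166) × 360° = 27.55°.
Equatorial spacing = 27.55 × 111.2 km/° = 3064 km.
At 28° latitude, spacing = 3064 × cos(28°) = 2705 km.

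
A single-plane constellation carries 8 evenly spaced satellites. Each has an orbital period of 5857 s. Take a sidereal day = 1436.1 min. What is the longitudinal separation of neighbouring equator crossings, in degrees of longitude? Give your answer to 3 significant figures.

Single-satellite node shift = (5857.0/86166) × 360° = 24.47°.
With 8 satellites evenly phased, successive equator crossings are 24.47/8 = 3.059° apart.

3.06°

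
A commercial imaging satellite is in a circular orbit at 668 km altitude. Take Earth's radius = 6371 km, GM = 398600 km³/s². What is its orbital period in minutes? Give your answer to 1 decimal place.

Semi-major axis a = 6371 + 668 = 7039 km. Period T = 2π√(a³/μ) = 2π√(7039³/398600) = 5877.3 s = 97.95 min.

98.0 min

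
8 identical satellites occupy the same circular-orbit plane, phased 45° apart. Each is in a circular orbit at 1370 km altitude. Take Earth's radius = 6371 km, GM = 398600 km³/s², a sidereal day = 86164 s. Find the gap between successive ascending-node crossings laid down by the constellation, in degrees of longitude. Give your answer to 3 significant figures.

3.54°

Semi-major axis a = 6371 + 1370 = 7741 km. Period T = 2π√(a³/μ) = 2π√(7741³/398600) = 6778.1 s = 112.97 min.
Single-satellite node shift = (6778.1/86164) × 360° = 28.32°.
With 8 satellites evenly phased, successive equator crossings are 28.32/8 = 3.540° apart.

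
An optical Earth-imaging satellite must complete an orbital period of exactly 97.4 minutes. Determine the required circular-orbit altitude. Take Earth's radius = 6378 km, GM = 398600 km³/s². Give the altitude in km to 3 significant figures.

T = 97.4 min = 5844.0 s.
From T = 2π√(a³/μ): a = (μ T²/4π²)^(1/3) = (398600 × 5844.0² / 4π²)^(1/3) = 7012 km.
Altitude h = a − R = 7012 − 6378 = 634 km.

634 km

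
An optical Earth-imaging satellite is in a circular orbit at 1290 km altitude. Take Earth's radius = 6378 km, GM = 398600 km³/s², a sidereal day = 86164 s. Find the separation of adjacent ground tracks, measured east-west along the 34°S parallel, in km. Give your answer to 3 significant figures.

2580 km

Semi-major axis a = 6378 + 1290 = 7668 km. Period T = 2π√(a³/μ) = 2π√(7668³/398600) = 6682.4 s = 111.37 min.
Node shift per orbit = (6682.4/86164) × 360° = 27.92°.
Equatorial spacing = 27.92 × 111.3 km/° = 3108 km.
At 34° latitude, spacing = 3108 × cos(34°) = 2577 km.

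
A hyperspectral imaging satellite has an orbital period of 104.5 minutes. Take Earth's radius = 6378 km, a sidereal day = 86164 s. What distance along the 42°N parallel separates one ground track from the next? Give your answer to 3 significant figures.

T = 104.5 min = 6270.0 s.
Node shift per orbit = (6270.0/86164) × 360° = 26.20°.
Equatorial spacing = 26.20 × 111.3 km/° = 2916 km.
At 42° latitude, spacing = 2916 × cos(42°) = 2167 km.

2170 km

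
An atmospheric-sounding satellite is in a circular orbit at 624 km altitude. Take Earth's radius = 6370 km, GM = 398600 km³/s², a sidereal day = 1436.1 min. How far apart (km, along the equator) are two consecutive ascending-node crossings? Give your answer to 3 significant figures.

Semi-major axis a = 6370 + 624 = 6994 km. Period T = 2π√(a³/μ) = 2π√(6994³/398600) = 5821.0 s = 97.02 min.
During one orbit Earth rotates (5821.0 / 86166) × 360° = 24.32°.
At the equator that is 24.32° × (2π·6370/360) km/° = 24.32 × 111.2 = 2704 km.

2700 km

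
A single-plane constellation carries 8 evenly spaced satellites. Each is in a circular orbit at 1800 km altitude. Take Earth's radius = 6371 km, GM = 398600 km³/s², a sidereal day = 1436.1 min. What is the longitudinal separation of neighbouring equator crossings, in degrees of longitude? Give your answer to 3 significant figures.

3.84°

Semi-major axis a = 6371 + 1800 = 8171 km. Period T = 2π√(a³/μ) = 2π√(8171³/398600) = 7350.6 s = 122.51 min.
Single-satellite node shift = (7350.6/86166) × 360° = 30.71°.
With 8 satellites evenly phased, successive equator crossings are 30.71/8 = 3.839° apart.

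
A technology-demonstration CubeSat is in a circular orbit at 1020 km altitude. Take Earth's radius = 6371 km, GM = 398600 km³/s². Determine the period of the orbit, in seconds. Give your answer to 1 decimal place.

6323.6 seconds

Semi-major axis a = 6371 + 1020 = 7391 km. Period T = 2π√(a³/μ) = 2π√(7391³/398600) = 6323.6 s = 105.39 min.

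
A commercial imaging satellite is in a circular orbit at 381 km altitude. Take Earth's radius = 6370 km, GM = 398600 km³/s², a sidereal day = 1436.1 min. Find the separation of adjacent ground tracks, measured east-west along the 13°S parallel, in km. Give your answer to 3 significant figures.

2500 km

Semi-major axis a = 6370 + 381 = 6751 km. Period T = 2π√(a³/μ) = 2π√(6751³/398600) = 5520.3 s = 92.01 min.
Node shift per orbit = (5520.3/86166) × 360° = 23.06°.
Equatorial spacing = 23.06 × 111.2 km/° = 2564 km.
At 13° latitude, spacing = 2564 × cos(13°) = 2498 km.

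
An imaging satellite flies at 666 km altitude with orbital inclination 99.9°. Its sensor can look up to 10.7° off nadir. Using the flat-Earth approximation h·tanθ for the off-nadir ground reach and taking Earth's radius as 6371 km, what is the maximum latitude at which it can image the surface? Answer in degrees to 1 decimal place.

Retrograde orbit: the ground track reaches ±(180° − i) = ±(180 − 99.9) = ±80.1°.
Sensor half-swath on the ground ≈ 666·tan(10.7°) = 126 km = 1.13° of latitude.
Maximum observable latitude ≈ 80.1 + 1.13 = 81.2°.

81.2°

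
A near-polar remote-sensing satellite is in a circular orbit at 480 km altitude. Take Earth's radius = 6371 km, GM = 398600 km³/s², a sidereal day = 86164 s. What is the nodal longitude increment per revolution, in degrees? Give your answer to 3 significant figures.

23.6°

Semi-major axis a = 6371 + 480 = 6851 km. Period T = 2π√(a³/μ) = 2π√(6851³/398600) = 5643.4 s = 94.06 min.
During one orbit Earth rotates (5643.4 / 86164) × 360° = 23.58°.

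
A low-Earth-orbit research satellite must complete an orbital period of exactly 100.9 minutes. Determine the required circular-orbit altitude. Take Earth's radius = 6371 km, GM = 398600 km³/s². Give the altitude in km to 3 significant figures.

T = 100.9 min = 6054.0 s.
From T = 2π√(a³/μ): a = (μ T²/4π²)^(1/3) = (398600 × 6054.0² / 4π²)^(1/3) = 7179 km.
Altitude h = a − R = 7179 − 6371 = 808 km.

808 km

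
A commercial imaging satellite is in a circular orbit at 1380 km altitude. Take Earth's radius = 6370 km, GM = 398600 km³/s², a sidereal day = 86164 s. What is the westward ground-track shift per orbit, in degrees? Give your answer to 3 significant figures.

Semi-major axis a = 6370 + 1380 = 7750 km. Period T = 2π√(a³/μ) = 2π√(7750³/398600) = 6789.9 s = 113.17 min.
During one orbit Earth rotates (6789.9 / 86164) × 360° = 28.37°.

28.4°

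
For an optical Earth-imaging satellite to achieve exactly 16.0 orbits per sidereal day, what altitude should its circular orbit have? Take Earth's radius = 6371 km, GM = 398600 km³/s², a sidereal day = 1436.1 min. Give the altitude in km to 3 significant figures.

Required period T = 86166 / 16.0 = 5385.4 s.
From T = 2π√(a³/μ): a = (μ T²/4π²)^(1/3) = (398600 × 5385.4² / 4π²)^(1/3) = 6641 km.
Altitude h = a − R = 6641 − 6371 = 270 km.

270 km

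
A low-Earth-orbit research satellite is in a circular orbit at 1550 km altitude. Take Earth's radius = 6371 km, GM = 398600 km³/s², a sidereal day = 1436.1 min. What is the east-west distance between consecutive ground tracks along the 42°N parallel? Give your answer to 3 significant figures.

Semi-major axis a = 6371 + 1550 = 7921 km. Period T = 2π√(a³/μ) = 2π√(7921³/398600) = 7015.9 s = 116.93 min.
Node shift per orbit = (7015.9/86166) × 360° = 29.31°.
Equatorial spacing = 29.31 × 111.2 km/° = 3259 km.
At 42° latitude, spacing = 3259 × cos(42°) = 2422 km.

2420 km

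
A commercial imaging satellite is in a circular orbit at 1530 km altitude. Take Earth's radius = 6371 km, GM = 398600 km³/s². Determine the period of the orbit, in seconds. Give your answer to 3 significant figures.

6990 seconds

Semi-major axis a = 6371 + 1530 = 7901 km. Period T = 2π√(a³/μ) = 2π√(7901³/398600) = 6989.3 s = 116.49 min.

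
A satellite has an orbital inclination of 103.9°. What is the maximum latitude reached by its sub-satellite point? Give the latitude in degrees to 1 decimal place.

Retrograde orbit: the ground track reaches ±(180° − i) = ±(180 − 103.9) = ±76.1°.

76.1°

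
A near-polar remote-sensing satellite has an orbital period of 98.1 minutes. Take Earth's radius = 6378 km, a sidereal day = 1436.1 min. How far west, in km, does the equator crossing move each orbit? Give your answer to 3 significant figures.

2740 km

T = 98.1 min = 5886.0 s.
During one orbit Earth rotates (5886.0 / 86166) × 360° = 24.59°.
At the equator that is 24.59° × (2π·6378/360) km/° = 24.59 × 111.3 = 2737 km.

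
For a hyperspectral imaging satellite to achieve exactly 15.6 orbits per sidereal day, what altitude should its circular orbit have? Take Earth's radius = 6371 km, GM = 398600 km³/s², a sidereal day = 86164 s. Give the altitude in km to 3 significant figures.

Required period T = 86164 / 15.6 = 5523.3 s.
From T = 2π√(a³/μ): a = (μ T²/4π²)^(1/3) = (398600 × 5523.3² / 4π²)^(1/3) = 6753 km.
Altitude h = a − R = 6753 − 6371 = 382 km.

382 km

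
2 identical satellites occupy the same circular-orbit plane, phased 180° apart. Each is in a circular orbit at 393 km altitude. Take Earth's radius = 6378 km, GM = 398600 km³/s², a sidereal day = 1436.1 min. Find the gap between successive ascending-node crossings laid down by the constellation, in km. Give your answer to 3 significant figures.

1290 km

Semi-major axis a = 6378 + 393 = 6771 km. Period T = 2π√(a³/μ) = 2π√(6771³/398600) = 5544.9 s = 92.41 min.
Single-satellite node shift = (5544.9/86166) × 360° = 23.17°.
With 2 satellites evenly phased, successive equator crossings are 23.17/2 = 11.583° apart.
That is 11.583 × 111.3 = 1289 km at the equator.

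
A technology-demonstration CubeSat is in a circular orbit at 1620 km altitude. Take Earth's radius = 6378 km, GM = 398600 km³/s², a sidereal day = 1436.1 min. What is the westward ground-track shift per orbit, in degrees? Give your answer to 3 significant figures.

29.7°

Semi-major axis a = 6378 + 1620 = 7998 km. Period T = 2π√(a³/μ) = 2π√(7998³/398600) = 7118.4 s = 118.64 min.
During one orbit Earth rotates (7118.4 / 86166) × 360° = 29.74°.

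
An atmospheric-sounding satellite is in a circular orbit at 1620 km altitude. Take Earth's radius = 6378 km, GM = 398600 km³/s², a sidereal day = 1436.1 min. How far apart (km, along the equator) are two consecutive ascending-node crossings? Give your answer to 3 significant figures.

3310 km

Semi-major axis a = 6378 + 1620 = 7998 km. Period T = 2π√(a³/μ) = 2π√(7998³/398600) = 7118.4 s = 118.64 min.
During one orbit Earth rotates (7118.4 / 86166) × 360° = 29.74°.
At the equator that is 29.74° × (2π·6378/360) km/° = 29.74 × 111.3 = 3311 km.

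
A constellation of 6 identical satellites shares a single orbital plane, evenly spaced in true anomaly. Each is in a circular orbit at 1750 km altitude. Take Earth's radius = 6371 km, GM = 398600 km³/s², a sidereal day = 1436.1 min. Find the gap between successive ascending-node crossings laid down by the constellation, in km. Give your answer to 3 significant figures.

Semi-major axis a = 6371 + 1750 = 8121 km. Period T = 2π√(a³/μ) = 2π√(8121³/398600) = 7283.3 s = 121.39 min.
Single-satellite node shift = (7283.3/86166) × 360° = 30.43°.
With 6 satellites evenly phased, successive equator crossings are 30.43/6 = 5.072° apart.
That is 5.072 × 111.2 = 564 km at the equator.

564 km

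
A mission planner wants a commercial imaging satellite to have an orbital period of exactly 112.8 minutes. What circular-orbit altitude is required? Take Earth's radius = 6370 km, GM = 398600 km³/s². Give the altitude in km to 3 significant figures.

T = 112.8 min = 6768.0 s.
From T = 2π√(a³/μ): a = (μ T²/4π²)^(1/3) = (398600 × 6768.0² / 4π²)^(1/3) = 7733 km.
Altitude h = a − R = 7733 − 6370 = 1363 km.

1360 km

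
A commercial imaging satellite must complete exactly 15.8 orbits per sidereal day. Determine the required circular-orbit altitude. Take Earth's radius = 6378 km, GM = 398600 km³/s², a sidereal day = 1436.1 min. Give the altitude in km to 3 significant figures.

Required period T = 86166 / 15.8 = 5453.5 s.
From T = 2π√(a³/μ): a = (μ T²/4π²)^(1/3) = (398600 × 5453.5² / 4π²)^(1/3) = 6696 km.
Altitude h = a − R = 6696 − 6378 = 318 km.

318 km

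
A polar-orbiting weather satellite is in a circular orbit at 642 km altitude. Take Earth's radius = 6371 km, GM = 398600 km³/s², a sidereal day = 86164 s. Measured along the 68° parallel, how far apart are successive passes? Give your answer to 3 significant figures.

Semi-major axis a = 6371 + 642 = 7013 km. Period T = 2π√(a³/μ) = 2π√(7013³/398600) = 5844.8 s = 97.41 min.
Node shift per orbit = (5844.8/86164) × 360° = 24.42°.
Equatorial spacing = 24.42 × 111.2 km/° = 2715 km.
At 68° latitude, spacing = 2715 × cos(68°) = 1017 km.

1020 km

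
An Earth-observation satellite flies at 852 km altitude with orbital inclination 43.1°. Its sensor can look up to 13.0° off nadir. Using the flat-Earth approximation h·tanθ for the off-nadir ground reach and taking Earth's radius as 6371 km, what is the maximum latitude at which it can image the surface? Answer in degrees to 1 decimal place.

For a prograde orbit the ground track reaches latitude ±i = ±43.1°.
Sensor half-swath on the ground ≈ 852·tan(13.0°) = 197 km = 1.77° of latitude.
Maximum observable latitude ≈ 43.1 + 1.77 = 44.9°.

44.9°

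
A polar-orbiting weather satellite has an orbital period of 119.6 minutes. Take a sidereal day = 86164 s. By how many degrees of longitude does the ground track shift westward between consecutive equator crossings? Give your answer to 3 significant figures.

30.0°

T = 119.6 min = 7176.0 s.
During one orbit Earth rotates (7176.0 / 86164) × 360° = 29.98°.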